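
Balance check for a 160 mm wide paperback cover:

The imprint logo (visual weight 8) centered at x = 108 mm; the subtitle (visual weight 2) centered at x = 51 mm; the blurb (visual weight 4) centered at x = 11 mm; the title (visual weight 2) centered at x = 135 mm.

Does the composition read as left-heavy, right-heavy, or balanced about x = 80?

Weights sum to 8 + 2 + 4 + 2 = 16.
x: (8·108 + 2·51 + 4·11 + 2·135) / 16 = 1280 / 16 ≈ 80.00
80.00 = 80 exactly: balanced.

balanced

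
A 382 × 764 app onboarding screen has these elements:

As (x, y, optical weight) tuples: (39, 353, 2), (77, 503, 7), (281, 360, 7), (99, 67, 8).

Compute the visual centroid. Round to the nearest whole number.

(141, 303)

Weights sum to 2 + 7 + 7 + 8 = 24.
x-moment: 2·39 + 7·77 + 7·281 + 8·99 = 3376; centroid 3376/24 ≈ 140.67.
y-moment: 2·353 + 7·503 + 7·360 + 8·67 = 7283; centroid 7283/24 ≈ 303.46.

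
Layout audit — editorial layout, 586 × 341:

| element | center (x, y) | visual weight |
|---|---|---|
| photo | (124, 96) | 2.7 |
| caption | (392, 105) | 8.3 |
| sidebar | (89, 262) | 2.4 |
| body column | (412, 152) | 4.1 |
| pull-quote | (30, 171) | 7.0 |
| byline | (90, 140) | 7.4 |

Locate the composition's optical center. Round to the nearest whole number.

(200, 145)

Weights sum to 2.7 + 8.3 + 2.4 + 4.1 + 7.0 + 7.4 = 31.9.
x-moment: 2.7·124 + 8.3·392 + 2.4·89 + 4.1·412 + 7.0·30 + 7.4·90 = 6367.2; centroid 6367.2/31.9 ≈ 199.60.
y-moment: 2.7·96 + 8.3·105 + 2.4·262 + 4.1·152 + 7.0·171 + 7.4·140 = 4615.7; centroid 4615.7/31.9 ≈ 144.69.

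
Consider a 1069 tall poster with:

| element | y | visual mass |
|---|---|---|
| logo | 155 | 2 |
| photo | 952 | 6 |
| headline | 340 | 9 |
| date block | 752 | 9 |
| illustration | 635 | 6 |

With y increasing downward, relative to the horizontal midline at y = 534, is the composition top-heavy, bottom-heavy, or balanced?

Weights sum to 2 + 6 + 9 + 9 + 6 = 32.
Σw·y = 2·155 + 6·952 + 9·340 + 9·752 + 6·635 = 19660, so ȳ = 19660/32 ≈ 614.38.
614.4 lies below (larger y than) the midline 534, so the layout is bottom-heavy.

bottom-heavy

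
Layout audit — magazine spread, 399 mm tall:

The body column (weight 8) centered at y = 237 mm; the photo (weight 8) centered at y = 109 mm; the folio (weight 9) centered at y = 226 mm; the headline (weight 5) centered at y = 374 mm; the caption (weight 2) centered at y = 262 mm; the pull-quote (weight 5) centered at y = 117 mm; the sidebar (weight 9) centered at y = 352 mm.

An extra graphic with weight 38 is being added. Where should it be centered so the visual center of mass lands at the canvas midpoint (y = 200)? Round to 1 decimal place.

After adding the extra graphic, total weight = 8 + 8 + 9 + 5 + 2 + 5 + 9 + 38 = 84.
Along y: (10949 + 38·y) / 84 = 200 (existing moment 8·237 + 8·109 + 9·226 + 5·374 + 2·262 + 5·117 + 9·352 = 10949) ⇒ y = (16800 − 10949) / 38 ≈ 153.97.

y ≈ 154.0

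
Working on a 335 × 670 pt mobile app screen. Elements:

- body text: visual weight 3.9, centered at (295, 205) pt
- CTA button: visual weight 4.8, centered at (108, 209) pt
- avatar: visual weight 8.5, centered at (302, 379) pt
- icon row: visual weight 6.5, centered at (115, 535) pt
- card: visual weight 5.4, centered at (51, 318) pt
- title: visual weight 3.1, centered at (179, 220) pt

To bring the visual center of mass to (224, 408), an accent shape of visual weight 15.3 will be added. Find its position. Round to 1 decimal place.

(315.4, 554.2)

After adding the accent shape, total weight = 3.9 + 4.8 + 8.5 + 6.5 + 5.4 + 3.1 + 15.3 = 47.5.
Along x: (5813.7 + 15.3·x) / 47.5 = 224 (existing moment 3.9·295 + 4.8·108 + 8.5·302 + 6.5·115 + 5.4·51 + 3.1·179 = 5813.7) ⇒ x = (10640.0 − 5813.7) / 15.3 ≈ 315.44.
Along y: (10900.9 + 15.3·y) / 47.5 = 408 (existing moment 3.9·205 + 4.8·209 + 8.5·379 + 6.5·535 + 5.4·318 + 3.1·220 = 10900.9) ⇒ y = (19380.0 − 10900.9) / 15.3 ≈ 554.19.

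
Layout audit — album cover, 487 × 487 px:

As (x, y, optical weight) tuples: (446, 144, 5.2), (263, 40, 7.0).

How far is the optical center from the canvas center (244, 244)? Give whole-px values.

Σw = 5.2 + 7.0 = 12.2.
Σw·x = 5.2·446 + 7.0·263 = 4160.2, so x̄ = 4160.2/12.2 ≈ 341.00.
Σw·y = 5.2·144 + 7.0·40 = 1028.8, so ȳ = 1028.8/12.2 ≈ 84.33.
Offset from (244, 244): Δx ≈ 97.00, Δy ≈ -159.67; distance = √(Δx² + Δy²) ≈ 186.83.

≈ 187 px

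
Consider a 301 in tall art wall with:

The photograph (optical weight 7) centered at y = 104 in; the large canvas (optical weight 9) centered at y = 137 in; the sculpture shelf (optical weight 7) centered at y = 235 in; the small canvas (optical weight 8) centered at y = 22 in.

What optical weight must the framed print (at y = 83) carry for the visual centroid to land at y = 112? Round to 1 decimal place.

Known weights sum to 7 + 9 + 7 + 8 = 31; their moment is 7·104 + 9·137 + 7·235 + 8·22 = 3782.
For the centroid to hit 112: (3782 + w·83) / (31 + w) = 112.
Rearranging, w·(83 − 112) = 112·31 − 3782 = -310, so w ≈ -310/-29 = 10.69.

w ≈ 10.7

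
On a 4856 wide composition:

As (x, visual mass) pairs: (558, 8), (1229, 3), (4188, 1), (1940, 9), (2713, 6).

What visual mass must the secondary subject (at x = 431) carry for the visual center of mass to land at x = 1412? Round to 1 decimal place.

Known weights sum to 8 + 3 + 1 + 9 + 6 = 27; their moment is 8·558 + 3·1229 + 1·4188 + 9·1940 + 6·2713 = 46077.
For the centroid to hit 1412: (46077 + w·431) / (27 + w) = 1412.
So w = (1412·27 − 46077)/(431 − 1412) = -7953/-981 ≈ 8.11.

w ≈ 8.1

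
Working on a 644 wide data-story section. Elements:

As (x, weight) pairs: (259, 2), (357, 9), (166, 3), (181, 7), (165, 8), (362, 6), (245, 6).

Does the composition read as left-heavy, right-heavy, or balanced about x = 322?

left-heavy

Weights sum to 2 + 9 + 3 + 7 + 8 + 6 + 6 = 41.
x: (2·259 + 9·357 + 3·166 + 7·181 + 8·165 + 6·362 + 6·245) / 41 = 10458 / 41 ≈ 255.07
Since 255.1 is left of 322, the composition reads left-heavy.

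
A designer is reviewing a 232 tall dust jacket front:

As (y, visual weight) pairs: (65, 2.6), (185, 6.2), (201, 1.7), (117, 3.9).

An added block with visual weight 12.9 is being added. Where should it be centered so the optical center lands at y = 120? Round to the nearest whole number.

With the added block, Σw becomes 2.6 + 6.2 + 1.7 + 3.9 + 12.9 = 27.3.
Along y: (2114.0 + 12.9·y) / 27.3 = 120 (existing moment 2.6·65 + 6.2·185 + 1.7·201 + 3.9·117 = 2114.0) ⇒ y = (3276.0 − 2114.0) / 12.9 ≈ 90.08.

y ≈ 90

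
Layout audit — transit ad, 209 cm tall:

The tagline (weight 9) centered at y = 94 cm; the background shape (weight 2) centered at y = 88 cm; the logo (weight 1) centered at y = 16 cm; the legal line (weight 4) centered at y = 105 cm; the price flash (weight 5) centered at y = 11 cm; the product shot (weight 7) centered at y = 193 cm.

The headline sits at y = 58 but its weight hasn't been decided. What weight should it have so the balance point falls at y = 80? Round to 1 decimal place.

Fixed elements: Σw = 9 + 2 + 1 + 4 + 5 + 7 = 28, Σw·y = 9·94 + 2·88 + 1·16 + 4·105 + 5·11 + 7·193 = 2864.
Balance at y = 80 requires (2864 + w·58) / (28 + w) = 80.
Rearranging, w·(58 − 80) = 80·28 − 2864 = -624, so w ≈ -624/-22 = 28.36.

w ≈ 28.4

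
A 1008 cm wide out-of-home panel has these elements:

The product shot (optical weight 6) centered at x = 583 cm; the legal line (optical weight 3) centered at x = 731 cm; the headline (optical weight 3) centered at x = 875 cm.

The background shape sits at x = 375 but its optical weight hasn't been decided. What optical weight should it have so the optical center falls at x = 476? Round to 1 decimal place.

w ≈ 25.8

Fixed elements: Σw = 6 + 3 + 3 = 12, Σw·x = 6·583 + 3·731 + 3·875 = 8316.
Balance at x = 476 requires (8316 + w·375) / (12 + w) = 476.
So w = (476·12 − 8316)/(375 − 476) = -2604/-101 ≈ 25.78.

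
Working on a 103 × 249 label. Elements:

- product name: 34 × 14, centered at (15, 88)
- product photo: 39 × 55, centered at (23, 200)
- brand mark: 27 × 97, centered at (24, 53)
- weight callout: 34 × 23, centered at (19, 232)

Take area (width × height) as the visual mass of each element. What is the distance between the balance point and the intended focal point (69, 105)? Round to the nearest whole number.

≈ 54

Areas → weights: product name 34·14 = 476, product photo 39·55 = 2145, brand mark 27·97 = 2619, weight callout 34·23 = 782; Σw = 6022.
Σw·x = 476·15 + 2145·23 + 2619·24 + 782·19 = 134189, so x̄ = 134189/6022 ≈ 22.28.
Σw·y = 476·88 + 2145·200 + 2619·53 + 782·232 = 791119, so ȳ = 791119/6022 ≈ 131.37.
From (69, 105): dx = -46.72, dy = 26.37, so the distance is √(dx²+dy²) ≈ 53.65.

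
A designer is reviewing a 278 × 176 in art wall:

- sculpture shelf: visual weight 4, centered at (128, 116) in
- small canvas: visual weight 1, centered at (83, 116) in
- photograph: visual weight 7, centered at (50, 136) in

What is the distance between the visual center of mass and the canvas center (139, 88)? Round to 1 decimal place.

Σw = 4 + 1 + 7 = 12.
Σw·x = 4·128 + 1·83 + 7·50 = 945, so x̄ = 945/12 ≈ 78.75.
Σw·y = 4·116 + 1·116 + 7·136 = 1532, so ȳ = 1532/12 ≈ 127.67.
Relative to (139, 88): Δ = (-60.25, 39.67); |Δ| = √(-60.25² + 39.67²) ≈ 72.14.

≈ 72.1 in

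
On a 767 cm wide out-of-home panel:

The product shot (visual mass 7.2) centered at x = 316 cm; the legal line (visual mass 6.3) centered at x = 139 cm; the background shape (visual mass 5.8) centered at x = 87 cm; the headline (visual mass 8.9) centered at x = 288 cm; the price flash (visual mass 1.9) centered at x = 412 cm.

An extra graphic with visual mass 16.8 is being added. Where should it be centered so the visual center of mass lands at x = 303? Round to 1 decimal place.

x ≈ 429.1

After adding the extra graphic, total weight = 7.2 + 6.3 + 5.8 + 8.9 + 1.9 + 16.8 = 46.9.
Along x: (7001.5 + 16.8·x) / 46.9 = 303 (existing moment 7.2·316 + 6.3·139 + 5.8·87 + 8.9·288 + 1.9·412 = 7001.5) ⇒ x = (14210.7 − 7001.5) / 16.8 ≈ 429.12.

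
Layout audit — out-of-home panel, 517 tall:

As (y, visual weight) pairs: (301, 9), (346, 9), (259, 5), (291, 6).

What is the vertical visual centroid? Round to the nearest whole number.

y ≈ 306

Weights sum to 9 + 9 + 5 + 6 = 29.
y-moment: 9·301 + 9·346 + 5·259 + 6·291 = 8864; centroid 8864/29 ≈ 305.66.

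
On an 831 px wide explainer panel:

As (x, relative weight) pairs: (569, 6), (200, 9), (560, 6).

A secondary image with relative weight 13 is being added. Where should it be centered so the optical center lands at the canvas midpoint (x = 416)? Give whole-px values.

New total weight: (6 + 9 + 6) + 13 = 34.
x: target moment 34×416 = 14144; current 6·569 + 9·200 + 6·560 = 8574; the secondary image supplies 5570, so x = 5570/13 ≈ 428.46.

x ≈ 428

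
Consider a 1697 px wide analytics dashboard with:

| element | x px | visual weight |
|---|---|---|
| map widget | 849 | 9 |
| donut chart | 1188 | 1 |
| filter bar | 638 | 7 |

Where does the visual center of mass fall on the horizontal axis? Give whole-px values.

Σw = 9 + 1 + 7 = 17.
x-moment: 9·849 + 1·1188 + 7·638 = 13295; centroid 13295/17 ≈ 782.06.

x ≈ 782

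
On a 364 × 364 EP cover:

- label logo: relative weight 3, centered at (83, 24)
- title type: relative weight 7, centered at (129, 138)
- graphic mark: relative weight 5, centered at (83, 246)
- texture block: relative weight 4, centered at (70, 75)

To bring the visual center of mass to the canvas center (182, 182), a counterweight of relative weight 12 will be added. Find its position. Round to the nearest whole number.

(316, 256)

New total weight: (3 + 7 + 5 + 4) + 12 = 31.
x: target moment 31×182 = 5642; current 3·83 + 7·129 + 5·83 + 4·70 = 1847; the counterweight supplies 3795, so x = 3795/12 ≈ 316.25.
y: target moment 31×182 = 5642; current 3·24 + 7·138 + 5·246 + 4·75 = 2568; the counterweight supplies 3074, so y = 3074/12 ≈ 256.17.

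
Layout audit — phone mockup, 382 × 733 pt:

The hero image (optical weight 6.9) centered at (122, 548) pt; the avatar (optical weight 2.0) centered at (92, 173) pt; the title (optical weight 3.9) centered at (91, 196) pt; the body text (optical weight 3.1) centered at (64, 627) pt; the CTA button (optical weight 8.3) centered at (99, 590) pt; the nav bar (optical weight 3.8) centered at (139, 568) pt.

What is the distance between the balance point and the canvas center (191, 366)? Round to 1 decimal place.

Weights sum to 6.9 + 2.0 + 3.9 + 3.1 + 8.3 + 3.8 = 28.0.
Σw·x = 2929.0; x̄ = 2929.0/28.0 ≈ 104.61.
y: moment 13890.7 / weight 28.0 ≈ 496.10
Relative to (191, 366): Δ = (-86.39, 130.10); |Δ| = √(-86.39² + 130.10²) ≈ 156.17.

≈ 156.2 pt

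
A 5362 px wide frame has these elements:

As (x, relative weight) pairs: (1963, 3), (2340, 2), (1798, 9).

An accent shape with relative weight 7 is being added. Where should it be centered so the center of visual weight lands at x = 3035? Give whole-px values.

New total weight: (3 + 2 + 9) + 7 = 21.
x: target moment 21×3035 = 63735; current 3·1963 + 2·2340 + 9·1798 = 26751; the accent shape supplies 36984, so x = 36984/7 ≈ 5283.43.

x ≈ 5283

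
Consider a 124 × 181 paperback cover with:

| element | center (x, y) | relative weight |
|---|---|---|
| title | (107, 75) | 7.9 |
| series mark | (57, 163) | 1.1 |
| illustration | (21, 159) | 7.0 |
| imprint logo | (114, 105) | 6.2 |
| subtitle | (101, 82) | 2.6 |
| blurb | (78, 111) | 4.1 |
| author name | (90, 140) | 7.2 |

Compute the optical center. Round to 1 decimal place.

Total weight = 7.9 + 1.1 + 7.0 + 6.2 + 2.6 + 4.1 + 7.2 = 36.1.
Σw·x = 2992.2; x̄ = 2992.2/36.1 ≈ 82.89.
Σw·y = 4212.1; ȳ = 4212.1/36.1 ≈ 116.68.

(82.9, 116.7)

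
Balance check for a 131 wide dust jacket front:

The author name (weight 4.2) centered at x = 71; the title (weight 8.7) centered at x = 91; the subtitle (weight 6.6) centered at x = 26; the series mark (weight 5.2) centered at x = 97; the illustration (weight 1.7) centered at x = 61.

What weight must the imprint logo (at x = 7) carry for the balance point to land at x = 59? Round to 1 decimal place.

w ≈ 6.0

Fixed elements: Σw = 4.2 + 8.7 + 6.6 + 5.2 + 1.7 = 26.4, Σw·x = 4.2·71 + 8.7·91 + 6.6·26 + 5.2·97 + 1.7·61 = 1869.6.
For the centroid to hit 59: (1869.6 + w·7) / (26.4 + w) = 59.
Solving: w = (59·26.4 − 1869.6) / (7 − 59) = -312.0 / -52 ≈ 6.00.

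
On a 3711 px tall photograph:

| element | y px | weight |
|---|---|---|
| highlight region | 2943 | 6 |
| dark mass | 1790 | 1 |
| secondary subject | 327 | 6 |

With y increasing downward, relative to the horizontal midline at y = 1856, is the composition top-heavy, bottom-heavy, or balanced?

top-heavy

Total weight = 6 + 1 + 6 = 13.
y-moment: 6·2943 + 1·1790 + 6·327 = 21410; centroid 21410/13 ≈ 1646.92.
1646.9 vs midline 1856 → top-heavy.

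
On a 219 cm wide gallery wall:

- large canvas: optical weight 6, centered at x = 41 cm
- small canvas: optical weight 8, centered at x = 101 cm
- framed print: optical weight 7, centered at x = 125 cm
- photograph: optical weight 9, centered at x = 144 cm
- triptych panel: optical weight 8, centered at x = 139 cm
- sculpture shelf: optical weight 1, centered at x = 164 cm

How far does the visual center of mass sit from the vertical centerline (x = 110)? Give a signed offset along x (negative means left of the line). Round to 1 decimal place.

Weights sum to 6 + 8 + 7 + 9 + 8 + 1 = 39.
Σw·x = 4501; x̄ = 4501/39 ≈ 115.41.
Offset from x = 110: 115.41 − 110 ≈ 5.41.

≈ 5.4 cm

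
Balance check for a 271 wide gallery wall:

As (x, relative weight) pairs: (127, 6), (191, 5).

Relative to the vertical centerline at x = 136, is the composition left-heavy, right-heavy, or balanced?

Σw = 6 + 5 = 11.
x-moment: 6·127 + 5·191 = 1717; centroid 1717/11 ≈ 156.09.
156.1 vs midline 136 → right-heavy.

right-heavy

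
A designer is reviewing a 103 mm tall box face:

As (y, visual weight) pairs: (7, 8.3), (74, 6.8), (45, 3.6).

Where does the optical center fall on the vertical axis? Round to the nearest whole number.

Σw = 8.3 + 6.8 + 3.6 = 18.7.
y: (8.3·7 + 6.8·74 + 3.6·45) / 18.7 = 723.3 / 18.7 ≈ 38.68

y ≈ 39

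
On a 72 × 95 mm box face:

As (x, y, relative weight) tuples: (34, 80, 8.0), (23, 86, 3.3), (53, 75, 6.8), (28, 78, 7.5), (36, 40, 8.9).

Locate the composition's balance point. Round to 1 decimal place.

(35.9, 68.8)

Σw = 8.0 + 3.3 + 6.8 + 7.5 + 8.9 = 34.5.
x-moment: 8.0·34 + 3.3·23 + 6.8·53 + 7.5·28 + 8.9·36 = 1238.7; centroid 1238.7/34.5 ≈ 35.90.
y-moment: 8.0·80 + 3.3·86 + 6.8·75 + 7.5·78 + 8.9·40 = 2374.8; centroid 2374.8/34.5 ≈ 68.83.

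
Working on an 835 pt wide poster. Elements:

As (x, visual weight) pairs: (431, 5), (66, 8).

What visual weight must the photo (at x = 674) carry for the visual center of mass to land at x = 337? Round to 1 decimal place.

Known weights sum to 5 + 8 = 13; their moment is 5·431 + 8·66 = 2683.
Balance at x = 337 requires (2683 + w·674) / (13 + w) = 337.
Rearranging, w·(674 − 337) = 337·13 − 2683 = 1698, so w ≈ 1698/337 = 5.04.

w ≈ 5.0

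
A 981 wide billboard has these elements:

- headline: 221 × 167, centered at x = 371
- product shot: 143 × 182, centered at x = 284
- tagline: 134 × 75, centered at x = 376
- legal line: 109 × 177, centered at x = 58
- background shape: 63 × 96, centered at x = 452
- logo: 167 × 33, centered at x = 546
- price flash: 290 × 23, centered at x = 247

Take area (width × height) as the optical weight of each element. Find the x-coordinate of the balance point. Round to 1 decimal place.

x ≈ 302.0

Areas: headline 221·167 = 36907, product shot 143·182 = 26026, tagline 134·75 = 10050, legal line 109·177 = 19293, background shape 63·96 = 6048, logo 167·33 = 5511, price flash 290·23 = 6670. Total weight = 110505.
x: moment 33371867 / weight 110505 ≈ 301.99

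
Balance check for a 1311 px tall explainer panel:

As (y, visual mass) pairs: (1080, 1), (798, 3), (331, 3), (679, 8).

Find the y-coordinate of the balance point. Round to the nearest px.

y ≈ 660

Σw = 1 + 3 + 3 + 8 = 15.
y: (1·1080 + 3·798 + 3·331 + 8·679) / 15 = 9899 / 15 ≈ 659.93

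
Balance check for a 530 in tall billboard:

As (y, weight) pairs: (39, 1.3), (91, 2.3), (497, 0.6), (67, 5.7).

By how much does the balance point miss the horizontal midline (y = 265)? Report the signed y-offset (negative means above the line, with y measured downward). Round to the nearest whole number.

Total weight = 1.3 + 2.3 + 0.6 + 5.7 = 9.9.
Σw·y = 1.3·39 + 2.3·91 + 0.6·497 + 5.7·67 = 940.1, so ȳ = 940.1/9.9 ≈ 94.96.
Against y = 265, that's 94.96 − 265 = -170.04.

≈ -170 in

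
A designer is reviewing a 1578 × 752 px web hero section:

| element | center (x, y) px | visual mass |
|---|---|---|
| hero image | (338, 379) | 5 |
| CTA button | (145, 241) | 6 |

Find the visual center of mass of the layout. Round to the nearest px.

Total weight = 5 + 6 = 11.
Σw·x = 5·338 + 6·145 = 2560, so x̄ = 2560/11 ≈ 232.73.
Σw·y = 5·379 + 6·241 = 3341, so ȳ = 3341/11 ≈ 303.73.

(233, 304)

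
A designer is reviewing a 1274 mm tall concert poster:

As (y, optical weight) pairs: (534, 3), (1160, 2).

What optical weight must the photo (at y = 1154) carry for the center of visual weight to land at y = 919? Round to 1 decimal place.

Known weights sum to 3 + 2 = 5; their moment is 3·534 + 2·1160 = 3922.
Balance at y = 919 requires (3922 + w·1154) / (5 + w) = 919.
Rearranging, w·(1154 − 919) = 919·5 − 3922 = 673, so w ≈ 673/235 = 2.86.

w ≈ 2.9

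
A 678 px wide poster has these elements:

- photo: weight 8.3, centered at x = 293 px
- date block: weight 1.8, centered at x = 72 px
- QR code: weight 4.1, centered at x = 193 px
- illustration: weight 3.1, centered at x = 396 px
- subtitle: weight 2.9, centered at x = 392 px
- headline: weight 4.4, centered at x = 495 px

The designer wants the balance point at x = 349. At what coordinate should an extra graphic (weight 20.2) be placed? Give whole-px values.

x ≈ 383

After adding the extra graphic, total weight = 8.3 + 1.8 + 4.1 + 3.1 + 2.9 + 4.4 + 20.2 = 44.8.
x: target moment 44.8×349 = 15635.2; current 8.3·293 + 1.8·72 + 4.1·193 + 3.1·396 + 2.9·392 + 4.4·495 = 7895.2; the extra graphic supplies 7740.0, so x = 7740.0/20.2 ≈ 383.17.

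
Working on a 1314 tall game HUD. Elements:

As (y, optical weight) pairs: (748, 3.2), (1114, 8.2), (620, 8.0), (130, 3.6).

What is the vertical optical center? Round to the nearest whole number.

y ≈ 737

Total weight = 3.2 + 8.2 + 8.0 + 3.6 = 23.0.
Σw·y = 3.2·748 + 8.2·1114 + 8.0·620 + 3.6·130 = 16956.4, so ȳ = 16956.4/23.0 ≈ 737.23.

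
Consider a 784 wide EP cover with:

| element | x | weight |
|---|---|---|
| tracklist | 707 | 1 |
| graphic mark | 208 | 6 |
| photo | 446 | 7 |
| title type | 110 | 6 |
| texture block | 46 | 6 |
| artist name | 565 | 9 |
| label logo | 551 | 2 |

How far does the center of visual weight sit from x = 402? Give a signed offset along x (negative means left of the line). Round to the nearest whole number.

≈ -72

Σw = 1 + 6 + 7 + 6 + 6 + 9 + 2 = 37.
x: (1·707 + 6·208 + 7·446 + 6·110 + 6·46 + 9·565 + 2·551) / 37 = 12200 / 37 ≈ 329.73
Difference: 329.73 − 402 ≈ -72.27.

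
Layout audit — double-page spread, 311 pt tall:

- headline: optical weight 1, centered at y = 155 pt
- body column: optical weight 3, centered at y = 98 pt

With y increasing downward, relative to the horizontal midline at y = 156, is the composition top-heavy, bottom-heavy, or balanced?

Total weight = 1 + 3 = 4.
y: (1·155 + 3·98) / 4 = 449 / 4 ≈ 112.25
112.2 vs midline 156 → top-heavy.

top-heavy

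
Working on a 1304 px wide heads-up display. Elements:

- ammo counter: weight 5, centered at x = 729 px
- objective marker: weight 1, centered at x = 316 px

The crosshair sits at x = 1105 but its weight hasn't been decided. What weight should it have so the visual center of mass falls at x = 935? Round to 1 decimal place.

Existing Σw = 6 (5 + 1); existing moment 5·729 + 1·316 = 3961.
Set Σw·x/Σw = 935: (3961 + 1105w) = 935·(6 + w).
So w = (935·6 − 3961)/(1105 − 935) = 1649/170 ≈ 9.70.

w ≈ 9.7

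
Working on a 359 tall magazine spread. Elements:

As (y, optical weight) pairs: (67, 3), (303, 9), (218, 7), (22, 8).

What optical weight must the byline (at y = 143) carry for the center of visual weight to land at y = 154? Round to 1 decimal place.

w ≈ 42.9

Known weights sum to 3 + 9 + 7 + 8 = 27; their moment is 3·67 + 9·303 + 7·218 + 8·22 = 4630.
Balance at y = 154 requires (4630 + w·143) / (27 + w) = 154.
So w = (154·27 − 4630)/(143 − 154) = -472/-11 ≈ 42.91.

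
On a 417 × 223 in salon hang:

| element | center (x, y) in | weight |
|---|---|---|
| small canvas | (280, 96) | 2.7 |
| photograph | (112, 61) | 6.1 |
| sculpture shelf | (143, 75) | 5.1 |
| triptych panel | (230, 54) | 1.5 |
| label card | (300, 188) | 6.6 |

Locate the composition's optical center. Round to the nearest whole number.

Total weight = 2.7 + 6.1 + 5.1 + 1.5 + 6.6 = 22.0.
x: (2.7·280 + 6.1·112 + 5.1·143 + 1.5·230 + 6.6·300) / 22.0 = 4493.5 / 22.0 ≈ 204.25
y: (2.7·96 + 6.1·61 + 5.1·75 + 1.5·54 + 6.6·188) / 22.0 = 2335.6 / 22.0 ≈ 106.16

(204, 106)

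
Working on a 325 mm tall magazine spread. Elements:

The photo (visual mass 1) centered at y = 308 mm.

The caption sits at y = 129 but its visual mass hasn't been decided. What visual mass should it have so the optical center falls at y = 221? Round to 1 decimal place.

The single fixed element contributes weight 1, moment 1·308 = 308.
Set Σw·y/Σw = 221: (308 + 129w) = 221·(1 + w).
Solving: w = (221·1 − 308) / (129 − 221) = -87 / -92 ≈ 0.95.

w ≈ 0.9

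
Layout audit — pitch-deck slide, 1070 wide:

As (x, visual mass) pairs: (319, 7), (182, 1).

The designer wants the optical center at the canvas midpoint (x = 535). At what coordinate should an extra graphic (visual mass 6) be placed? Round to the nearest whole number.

x ≈ 846

New total weight: (7 + 1) + 6 = 14.
Along x: (2415 + 6·x) / 14 = 535 (existing moment 7·319 + 1·182 = 2415) ⇒ x = (7490 − 2415) / 6 ≈ 845.83.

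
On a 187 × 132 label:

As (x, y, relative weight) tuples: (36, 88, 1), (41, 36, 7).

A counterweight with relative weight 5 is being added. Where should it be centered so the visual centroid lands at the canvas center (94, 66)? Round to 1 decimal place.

After adding the counterweight, total weight = 1 + 7 + 5 = 13.
x: target moment 13×94 = 1222; current 1·36 + 7·41 = 323; the counterweight supplies 899, so x = 899/5 ≈ 179.80.
y: target moment 13×66 = 858; current 1·88 + 7·36 = 340; the counterweight supplies 518, so y = 518/5 ≈ 103.60.

(179.8, 103.6)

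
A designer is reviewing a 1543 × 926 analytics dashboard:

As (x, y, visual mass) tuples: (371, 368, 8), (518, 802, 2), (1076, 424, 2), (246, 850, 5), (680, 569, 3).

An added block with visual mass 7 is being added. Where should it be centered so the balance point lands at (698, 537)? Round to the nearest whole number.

With the added block, Σw becomes 8 + 2 + 2 + 5 + 3 + 7 = 27.
x: need Σw·x = 27·698 = 18846. Existing = 8·371 + 2·518 + 2·1076 + 5·246 + 3·680 = 9426. Remainder 9420 / 7 ≈ 1345.71.
y: need Σw·y = 27·537 = 14499. Existing = 8·368 + 2·802 + 2·424 + 5·850 + 3·569 = 11353. Remainder 3146 / 7 ≈ 449.43.

(1346, 449)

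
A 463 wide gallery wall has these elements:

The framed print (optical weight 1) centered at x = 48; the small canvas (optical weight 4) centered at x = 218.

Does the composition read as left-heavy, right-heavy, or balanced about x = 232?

left-heavy

Weights sum to 1 + 4 = 5.
Σw·x = 1·48 + 4·218 = 920, so x̄ = 920/5 ≈ 184.00.
184.0 vs midline 232 → left-heavy.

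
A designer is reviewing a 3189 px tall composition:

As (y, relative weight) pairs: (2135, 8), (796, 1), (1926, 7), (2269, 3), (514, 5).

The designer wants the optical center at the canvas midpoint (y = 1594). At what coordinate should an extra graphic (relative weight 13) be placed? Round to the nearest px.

New total weight: (8 + 1 + 7 + 3 + 5) + 13 = 37.
Along y: (40735 + 13·y) / 37 = 1594 (existing moment 8·2135 + 1·796 + 7·1926 + 3·2269 + 5·514 = 40735) ⇒ y = (58978 − 40735) / 13 ≈ 1403.31.

y ≈ 1403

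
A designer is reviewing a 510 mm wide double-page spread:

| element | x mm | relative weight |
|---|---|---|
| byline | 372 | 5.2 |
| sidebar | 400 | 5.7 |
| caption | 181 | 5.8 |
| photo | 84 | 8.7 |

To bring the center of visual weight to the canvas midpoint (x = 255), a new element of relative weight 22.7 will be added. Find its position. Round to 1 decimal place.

x ≈ 276.2

After adding the new element, total weight = 5.2 + 5.7 + 5.8 + 8.7 + 22.7 = 48.1.
x: target moment 48.1×255 = 12265.5; current 5.2·372 + 5.7·400 + 5.8·181 + 8.7·84 = 5995.0; the new element supplies 6270.5, so x = 6270.5/22.7 ≈ 276.23.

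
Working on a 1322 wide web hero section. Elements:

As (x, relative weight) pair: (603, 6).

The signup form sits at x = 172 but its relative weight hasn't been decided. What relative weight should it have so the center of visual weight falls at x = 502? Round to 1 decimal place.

Known: weight 6 with moment 6·603 = 3618.
Balance at x = 502 requires (3618 + w·172) / (6 + w) = 502.
So w = (502·6 − 3618)/(172 − 502) = -606/-330 ≈ 1.84.

w ≈ 1.8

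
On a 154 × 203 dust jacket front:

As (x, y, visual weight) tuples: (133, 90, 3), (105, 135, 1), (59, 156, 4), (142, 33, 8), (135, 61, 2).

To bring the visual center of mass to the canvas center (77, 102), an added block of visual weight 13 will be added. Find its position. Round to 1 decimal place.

(18.5, 134.4)

New total weight: (3 + 1 + 4 + 8 + 2) + 13 = 31.
Along x: (2146 + 13·x) / 31 = 77 (existing moment 3·133 + 1·105 + 4·59 + 8·142 + 2·135 = 2146) ⇒ x = (2387 − 2146) / 13 ≈ 18.54.
Along y: (1415 + 13·y) / 31 = 102 (existing moment 3·90 + 1·135 + 4·156 + 8·33 + 2·61 = 1415) ⇒ y = (3162 − 1415) / 13 ≈ 134.38.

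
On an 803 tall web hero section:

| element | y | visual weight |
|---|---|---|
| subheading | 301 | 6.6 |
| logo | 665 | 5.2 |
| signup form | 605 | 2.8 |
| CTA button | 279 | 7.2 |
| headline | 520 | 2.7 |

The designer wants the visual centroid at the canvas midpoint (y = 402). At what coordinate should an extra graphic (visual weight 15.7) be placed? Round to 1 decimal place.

y ≈ 357.3

After adding the extra graphic, total weight = 6.6 + 5.2 + 2.8 + 7.2 + 2.7 + 15.7 = 40.2.
Along y: (10551.4 + 15.7·y) / 40.2 = 402 (existing moment 6.6·301 + 5.2·665 + 2.8·605 + 7.2·279 + 2.7·520 = 10551.4) ⇒ y = (16160.4 − 10551.4) / 15.7 ≈ 357.26.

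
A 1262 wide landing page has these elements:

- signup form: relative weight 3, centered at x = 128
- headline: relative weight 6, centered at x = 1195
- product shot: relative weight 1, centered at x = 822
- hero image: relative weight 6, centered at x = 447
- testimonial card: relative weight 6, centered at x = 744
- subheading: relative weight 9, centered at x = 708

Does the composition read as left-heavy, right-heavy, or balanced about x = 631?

Σw = 3 + 6 + 1 + 6 + 6 + 9 = 31.
x: moment 21894 / weight 31 ≈ 706.26
Since 706.3 is right of 631, the composition reads right-heavy.

right-heavy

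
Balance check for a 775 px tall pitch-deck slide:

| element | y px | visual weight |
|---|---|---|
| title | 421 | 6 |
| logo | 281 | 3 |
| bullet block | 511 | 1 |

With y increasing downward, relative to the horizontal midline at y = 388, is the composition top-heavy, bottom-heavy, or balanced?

Σw = 6 + 3 + 1 = 10.
Σw·y = 6·421 + 3·281 + 1·511 = 3880, so ȳ = 3880/10 ≈ 388.00.
The centroid 388.00 matches the midline at 388, so the layout is balanced.

balanced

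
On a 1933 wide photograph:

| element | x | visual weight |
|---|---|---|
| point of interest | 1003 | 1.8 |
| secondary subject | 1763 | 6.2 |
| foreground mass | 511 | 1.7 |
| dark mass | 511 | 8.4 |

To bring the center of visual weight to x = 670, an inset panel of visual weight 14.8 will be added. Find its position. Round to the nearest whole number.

With the inset panel, Σw becomes 1.8 + 6.2 + 1.7 + 8.4 + 14.8 = 32.9.
x: target moment 32.9×670 = 22043.0; current 1.8·1003 + 6.2·1763 + 1.7·511 + 8.4·511 = 17897.1; the inset panel supplies 4145.9, so x = 4145.9/14.8 ≈ 280.13.

x ≈ 280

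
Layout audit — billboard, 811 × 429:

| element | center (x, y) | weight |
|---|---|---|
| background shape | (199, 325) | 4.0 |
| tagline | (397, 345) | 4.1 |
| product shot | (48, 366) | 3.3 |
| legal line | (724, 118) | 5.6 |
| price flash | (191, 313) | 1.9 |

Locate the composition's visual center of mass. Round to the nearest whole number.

(370, 274)

Weights sum to 4.0 + 4.1 + 3.3 + 5.6 + 1.9 = 18.9.
x-moment: 4.0·199 + 4.1·397 + 3.3·48 + 5.6·724 + 1.9·191 = 6999.4; centroid 6999.4/18.9 ≈ 370.34.
y-moment: 4.0·325 + 4.1·345 + 3.3·366 + 5.6·118 + 1.9·313 = 5177.8; centroid 5177.8/18.9 ≈ 273.96.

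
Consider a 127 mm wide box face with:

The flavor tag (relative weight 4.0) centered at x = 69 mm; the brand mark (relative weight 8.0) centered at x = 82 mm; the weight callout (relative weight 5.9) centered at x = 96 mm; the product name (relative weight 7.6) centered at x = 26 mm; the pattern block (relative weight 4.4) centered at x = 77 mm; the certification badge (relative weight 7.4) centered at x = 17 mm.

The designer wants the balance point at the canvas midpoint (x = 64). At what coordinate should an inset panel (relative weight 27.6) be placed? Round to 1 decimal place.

x ≈ 72.2

New total weight: (4.0 + 8.0 + 5.9 + 7.6 + 4.4 + 7.4) + 27.6 = 64.9.
Along x: (2160.6 + 27.6·x) / 64.9 = 64 (existing moment 4.0·69 + 8.0·82 + 5.9·96 + 7.6·26 + 4.4·77 + 7.4·17 = 2160.6) ⇒ x = (4153.6 − 2160.6) / 27.6 ≈ 72.21.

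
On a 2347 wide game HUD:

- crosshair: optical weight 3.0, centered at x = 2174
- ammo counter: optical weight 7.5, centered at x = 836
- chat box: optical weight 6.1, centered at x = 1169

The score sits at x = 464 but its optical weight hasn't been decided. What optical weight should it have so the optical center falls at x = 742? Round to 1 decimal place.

Existing Σw = 16.6 (3.0 + 7.5 + 6.1); existing moment 3.0·2174 + 7.5·836 + 6.1·1169 = 19922.9.
Balance at x = 742 requires (19922.9 + w·464) / (16.6 + w) = 742.
Solving: w = (742·16.6 − 19922.9) / (464 − 742) = -7605.7 / -278 ≈ 27.36.

w ≈ 27.4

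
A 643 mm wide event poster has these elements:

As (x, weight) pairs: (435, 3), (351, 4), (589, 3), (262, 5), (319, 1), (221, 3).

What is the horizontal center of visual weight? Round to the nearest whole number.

x ≈ 356

Weights sum to 3 + 4 + 3 + 5 + 1 + 3 = 19.
x: (3·435 + 4·351 + 3·589 + 5·262 + 1·319 + 3·221) / 19 = 6768 / 19 ≈ 356.21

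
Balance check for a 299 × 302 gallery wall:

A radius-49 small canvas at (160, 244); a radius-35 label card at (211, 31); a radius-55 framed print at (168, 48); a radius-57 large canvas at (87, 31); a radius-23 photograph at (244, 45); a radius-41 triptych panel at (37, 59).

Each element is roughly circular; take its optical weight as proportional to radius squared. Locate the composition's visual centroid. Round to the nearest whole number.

(134, 82)

Weights ∝ r²: small canvas 49² = 2401, label card 35² = 1225, framed print 55² = 3025, large canvas 57² = 3249, photograph 23² = 529, triptych panel 41² = 1681; Σw = 12110.
x: (2401·160 + 1225·211 + 3025·168 + 3249·87 + 529·244 + 1681·37) / 12110 = 1624771 / 12110 ≈ 134.17
y: (2401·244 + 1225·31 + 3025·48 + 3249·31 + 529·45 + 1681·59) / 12110 = 992722 / 12110 ≈ 81.98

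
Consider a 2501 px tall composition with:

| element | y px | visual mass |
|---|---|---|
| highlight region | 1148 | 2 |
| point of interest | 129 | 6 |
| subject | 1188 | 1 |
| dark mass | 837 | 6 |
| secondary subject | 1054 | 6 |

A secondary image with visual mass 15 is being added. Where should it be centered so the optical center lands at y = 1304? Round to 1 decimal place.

y ≈ 2089.3

New total weight: (2 + 6 + 1 + 6 + 6) + 15 = 36.
Along y: (15604 + 15·y) / 36 = 1304 (existing moment 2·1148 + 6·129 + 1·1188 + 6·837 + 6·1054 = 15604) ⇒ y = (46944 − 15604) / 15 ≈ 2089.33.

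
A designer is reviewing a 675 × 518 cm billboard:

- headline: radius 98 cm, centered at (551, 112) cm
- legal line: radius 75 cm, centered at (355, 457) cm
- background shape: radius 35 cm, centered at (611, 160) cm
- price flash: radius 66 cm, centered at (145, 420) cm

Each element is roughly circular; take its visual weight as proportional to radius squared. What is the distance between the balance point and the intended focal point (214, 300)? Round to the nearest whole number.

r² weights: headline 98² = 9604, legal line 75² = 5625, background shape 35² = 1225, price flash 66² = 4356. Total = 20810.
Σw·x = 9604·551 + 5625·355 + 1225·611 + 4356·145 = 8668774, so x̄ = 8668774/20810 ≈ 416.57.
Σw·y = 9604·112 + 5625·457 + 1225·160 + 4356·420 = 5671793, so ȳ = 5671793/20810 ≈ 272.55.
Offset from (214, 300): Δx ≈ 202.57, Δy ≈ -27.45; distance = √(Δx² + Δy²) ≈ 204.42.

≈ 204 cm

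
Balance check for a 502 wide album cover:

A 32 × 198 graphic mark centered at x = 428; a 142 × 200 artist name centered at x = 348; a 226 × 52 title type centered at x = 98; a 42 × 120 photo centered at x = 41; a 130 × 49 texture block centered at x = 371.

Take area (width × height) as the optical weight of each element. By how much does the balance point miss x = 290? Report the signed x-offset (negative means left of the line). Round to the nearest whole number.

Areas: graphic mark 32·198 = 6336, artist name 142·200 = 28400, title type 226·52 = 11752, photo 42·120 = 5040, texture block 130·49 = 6370. Total weight = 57898.
x-moment: 6336·428 + 28400·348 + 11752·98 + 5040·41 + 6370·371 = 16316614; centroid 16316614/57898 ≈ 281.82.
Against x = 290, that's 281.82 − 290 = -8.18.

≈ -8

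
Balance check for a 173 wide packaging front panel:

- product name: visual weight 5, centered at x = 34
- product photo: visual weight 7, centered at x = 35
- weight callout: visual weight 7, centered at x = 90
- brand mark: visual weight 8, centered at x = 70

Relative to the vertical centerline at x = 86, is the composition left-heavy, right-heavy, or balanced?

left-heavy

Total weight = 5 + 7 + 7 + 8 = 27.
x: (5·34 + 7·35 + 7·90 + 8·70) / 27 = 1605 / 27 ≈ 59.44
59.4 lies left of the midline 86, so the layout is left-heavy.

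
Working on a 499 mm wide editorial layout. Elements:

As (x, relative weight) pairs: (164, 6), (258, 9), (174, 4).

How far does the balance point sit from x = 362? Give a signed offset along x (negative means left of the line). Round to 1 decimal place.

≈ -151.4 mm

Total weight = 6 + 9 + 4 = 19.
Σw·x = 6·164 + 9·258 + 4·174 = 4002, so x̄ = 4002/19 ≈ 210.63.
Against x = 362, that's 210.63 − 362 = -151.37.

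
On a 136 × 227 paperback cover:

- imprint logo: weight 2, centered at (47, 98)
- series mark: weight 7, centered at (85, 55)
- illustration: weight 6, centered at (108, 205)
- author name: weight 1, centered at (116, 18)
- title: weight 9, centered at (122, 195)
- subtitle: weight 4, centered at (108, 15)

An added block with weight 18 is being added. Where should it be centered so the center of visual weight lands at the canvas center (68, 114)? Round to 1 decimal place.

(11.8, 95.2)

New total weight: (2 + 7 + 6 + 1 + 9 + 4) + 18 = 47.
x: target moment 47×68 = 3196; current 2·47 + 7·85 + 6·108 + 1·116 + 9·122 + 4·108 = 2983; the added block supplies 213, so x = 213/18 ≈ 11.83.
y: target moment 47×114 = 5358; current 2·98 + 7·55 + 6·205 + 1·18 + 9·195 + 4·15 = 3644; the added block supplies 1714, so y = 1714/18 ≈ 95.22.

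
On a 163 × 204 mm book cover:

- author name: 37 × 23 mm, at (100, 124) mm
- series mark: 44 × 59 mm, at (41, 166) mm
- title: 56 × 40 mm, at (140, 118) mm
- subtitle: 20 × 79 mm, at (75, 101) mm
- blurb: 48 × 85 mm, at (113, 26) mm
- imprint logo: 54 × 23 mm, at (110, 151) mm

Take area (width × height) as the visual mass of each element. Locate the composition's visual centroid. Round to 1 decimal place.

(97.0, 99.6)

Areas: author name 37·23 = 851, series mark 44·59 = 2596, title 56·40 = 2240, subtitle 20·79 = 1580, blurb 48·85 = 4080, imprint logo 54·23 = 1242. Total weight = 12589.
Σw·x = 1221296; x̄ = 1221296/12589 ≈ 97.01.
Σw·y = 1253982; ȳ = 1253982/12589 ≈ 99.61.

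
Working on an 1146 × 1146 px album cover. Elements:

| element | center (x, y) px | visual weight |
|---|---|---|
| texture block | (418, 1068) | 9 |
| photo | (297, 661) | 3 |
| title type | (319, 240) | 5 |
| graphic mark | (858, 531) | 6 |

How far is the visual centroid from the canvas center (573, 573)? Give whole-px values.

Σw = 9 + 3 + 5 + 6 = 23.
x-moment: 9·418 + 3·297 + 5·319 + 6·858 = 11396; centroid 11396/23 ≈ 495.48.
y-moment: 9·1068 + 3·661 + 5·240 + 6·531 = 15981; centroid 15981/23 ≈ 694.83.
From (573, 573): dx = -77.52, dy = 121.83, so the distance is √(dx²+dy²) ≈ 144.40.

≈ 144 px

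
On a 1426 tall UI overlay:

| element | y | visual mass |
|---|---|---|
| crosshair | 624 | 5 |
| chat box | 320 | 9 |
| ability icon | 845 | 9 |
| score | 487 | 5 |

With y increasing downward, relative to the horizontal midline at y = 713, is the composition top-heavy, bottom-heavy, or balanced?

Total weight = 5 + 9 + 9 + 5 = 28.
y: (5·624 + 9·320 + 9·845 + 5·487) / 28 = 16040 / 28 ≈ 572.86
Since 572.9 is above (smaller y than) 713, the composition reads top-heavy.

top-heavy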